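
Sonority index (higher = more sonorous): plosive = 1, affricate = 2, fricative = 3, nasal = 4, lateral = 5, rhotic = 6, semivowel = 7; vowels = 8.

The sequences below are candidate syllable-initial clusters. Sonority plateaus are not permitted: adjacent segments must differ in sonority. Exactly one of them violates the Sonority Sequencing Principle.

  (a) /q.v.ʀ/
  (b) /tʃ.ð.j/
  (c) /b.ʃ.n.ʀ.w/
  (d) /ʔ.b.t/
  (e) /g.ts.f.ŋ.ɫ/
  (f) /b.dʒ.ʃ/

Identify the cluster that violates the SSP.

d

(a) 1-3-6 → obeys
(b) 2-3-7 → obeys
(c) 1-3-4-6-7 → obeys
(d) 1-1-1 → violates
(e) 1-2-3-4-5 → obeys
(f) 1-2-3 → obeys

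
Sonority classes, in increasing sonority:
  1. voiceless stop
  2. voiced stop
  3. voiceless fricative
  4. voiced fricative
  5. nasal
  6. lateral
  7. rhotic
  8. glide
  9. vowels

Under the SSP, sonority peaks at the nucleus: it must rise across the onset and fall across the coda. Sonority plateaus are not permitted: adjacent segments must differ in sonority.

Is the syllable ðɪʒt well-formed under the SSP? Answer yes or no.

Onset: /ð/ is a voiced fricative (sonority 4); then the nucleus /ɪ/ (sonority 9).
Onset profile 4-9 — rises to the nucleus.
Coda: /ʒ/ is a voiced fricative (sonority 4), /t/ is a voiceless stop (sonority 1).
Coda profile 9-4-1 — falls from the nucleus.

yes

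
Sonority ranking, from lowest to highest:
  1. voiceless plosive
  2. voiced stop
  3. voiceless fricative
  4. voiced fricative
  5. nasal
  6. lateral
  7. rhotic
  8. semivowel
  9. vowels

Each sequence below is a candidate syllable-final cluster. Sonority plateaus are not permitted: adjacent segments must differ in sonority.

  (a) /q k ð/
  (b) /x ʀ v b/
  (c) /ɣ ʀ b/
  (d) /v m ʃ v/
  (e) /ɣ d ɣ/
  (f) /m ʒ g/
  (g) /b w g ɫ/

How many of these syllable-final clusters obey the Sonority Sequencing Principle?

1

(a) /q k ð/: profile 1-1-4 — violates.
(b) /x ʀ v b/: profile 3-7-4-2 — violates.
(c) /ɣ ʀ b/: profile 4-7-2 — violates.
(d) /v m ʃ v/: profile 4-5-3-4 — violates.
(e) /ɣ d ɣ/: profile 4-2-4 — violates.
(f) /m ʒ g/: profile 5-4-2 — obeys.
(g) /b w g ɫ/: profile 2-8-2-6 — violates.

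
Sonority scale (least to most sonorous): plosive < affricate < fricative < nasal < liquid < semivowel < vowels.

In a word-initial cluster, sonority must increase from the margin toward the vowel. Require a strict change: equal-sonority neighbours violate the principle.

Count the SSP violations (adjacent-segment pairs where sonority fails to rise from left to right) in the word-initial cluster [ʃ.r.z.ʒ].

2

/ʃ/ — fricative, sonority 3.
/r/ — liquid, sonority 5.
/z/ — fricative, sonority 3.
/ʒ/ — fricative, sonority 3.
/ʃ/→/r/: 3→5 (rises) — ok.
/r/→/z/: 5→3 (does not rise) — violation.
/z/→/ʒ/: 3→3 (plateau) — violation.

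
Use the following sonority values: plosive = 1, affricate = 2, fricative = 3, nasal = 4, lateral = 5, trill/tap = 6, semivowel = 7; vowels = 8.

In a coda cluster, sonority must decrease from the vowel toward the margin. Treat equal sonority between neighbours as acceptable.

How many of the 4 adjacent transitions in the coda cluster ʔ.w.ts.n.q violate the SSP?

/ʔ/ is a plosive (sonority 1).
/w/ is a semivowel (sonority 7).
/ts/ is an affricate (sonority 2).
/n/ is a nasal (sonority 4).
/q/ is a plosive (sonority 1).
/ʔ/→/w/: 1→7 (does not fall) — violation.
/w/→/ts/: 7→2 (falls) — ok.
/ts/→/n/: 2→4 (does not fall) — violation.
/n/→/q/: 4→1 (falls) — ok.

2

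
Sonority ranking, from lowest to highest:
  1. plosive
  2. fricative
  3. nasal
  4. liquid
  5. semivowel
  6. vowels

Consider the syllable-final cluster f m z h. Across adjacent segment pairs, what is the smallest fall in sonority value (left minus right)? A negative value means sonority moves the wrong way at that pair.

/f/ is a fricative (sonority 2).
/m/ is a nasal (sonority 3).
/z/ is a fricative (sonority 2).
/h/ is a fricative (sonority 2).
/f/→/m/: change -1.
/m/→/z/: change +1.
/z/→/h/: change +0.
Minimum = -1.

-1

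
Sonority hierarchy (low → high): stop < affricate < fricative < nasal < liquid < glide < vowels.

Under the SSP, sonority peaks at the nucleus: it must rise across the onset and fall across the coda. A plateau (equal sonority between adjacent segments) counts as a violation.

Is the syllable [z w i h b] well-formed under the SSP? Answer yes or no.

yes

Onset: /z/ is a fricative (sonority 3), /w/ is a glide (sonority 6); then the nucleus /i/ (sonority 7).
Onset profile 3-6-7 — rises to the nucleus.
Coda: /h/ is a fricative (sonority 3), /b/ is a stop (sonority 1).
Coda profile 7-3-1 — falls from the nucleus.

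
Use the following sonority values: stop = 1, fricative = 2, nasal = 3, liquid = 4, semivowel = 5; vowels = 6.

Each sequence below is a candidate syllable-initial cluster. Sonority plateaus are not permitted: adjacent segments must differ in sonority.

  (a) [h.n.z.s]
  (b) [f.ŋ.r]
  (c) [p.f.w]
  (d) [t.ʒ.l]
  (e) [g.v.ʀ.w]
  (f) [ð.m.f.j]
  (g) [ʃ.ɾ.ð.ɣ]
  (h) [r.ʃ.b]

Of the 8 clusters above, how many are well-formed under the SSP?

4

(a) 2-3-2-2 → violates
(b) 2-3-4 → obeys
(c) 1-2-5 → obeys
(d) 1-2-4 → obeys
(e) 1-2-4-5 → obeys
(f) 2-3-2-5 → violates
(g) 2-4-2-2 → violates
(h) 4-2-1 → violates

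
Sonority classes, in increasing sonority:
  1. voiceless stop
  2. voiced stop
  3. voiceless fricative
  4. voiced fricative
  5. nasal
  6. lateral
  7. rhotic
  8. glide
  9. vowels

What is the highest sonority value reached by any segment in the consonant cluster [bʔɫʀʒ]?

/b/: voiced stop = 2.
/ʔ/: voiceless stop = 1.
/ɫ/: lateral = 6.
/ʀ/: rhotic = 7.
/ʒ/: voiced fricative = 4.
The maximum is 7.

7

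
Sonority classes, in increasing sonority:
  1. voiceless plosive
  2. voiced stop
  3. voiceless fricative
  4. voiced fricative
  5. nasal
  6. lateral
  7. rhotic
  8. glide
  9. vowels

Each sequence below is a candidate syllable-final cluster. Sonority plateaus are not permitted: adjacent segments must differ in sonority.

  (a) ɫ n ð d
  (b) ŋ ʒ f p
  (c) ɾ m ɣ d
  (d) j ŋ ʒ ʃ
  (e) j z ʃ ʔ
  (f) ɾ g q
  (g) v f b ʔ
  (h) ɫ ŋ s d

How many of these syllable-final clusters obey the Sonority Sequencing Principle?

8

(a) sonority 6-5-4-2: well-formed.
(b) sonority 5-4-3-1: well-formed.
(c) sonority 7-5-4-2: well-formed.
(d) sonority 8-5-4-3: well-formed.
(e) sonority 8-4-3-1: well-formed.
(f) sonority 7-2-1: well-formed.
(g) sonority 4-3-2-1: well-formed.
(h) sonority 6-5-3-2: well-formed.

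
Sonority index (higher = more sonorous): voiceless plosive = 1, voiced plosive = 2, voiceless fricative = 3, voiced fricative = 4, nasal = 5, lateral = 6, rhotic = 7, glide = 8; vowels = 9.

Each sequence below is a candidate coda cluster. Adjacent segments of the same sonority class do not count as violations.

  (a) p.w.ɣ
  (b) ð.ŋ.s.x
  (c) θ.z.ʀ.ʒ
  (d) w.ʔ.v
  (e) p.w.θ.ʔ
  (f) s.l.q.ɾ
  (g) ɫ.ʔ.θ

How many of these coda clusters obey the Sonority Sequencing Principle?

0

(a) 1-8-4 → violates
(b) 4-5-3-3 → violates
(c) 3-4-7-4 → violates
(d) 8-1-4 → violates
(e) 1-8-3-1 → violates
(f) 3-6-1-7 → violates
(g) 6-1-3 → violates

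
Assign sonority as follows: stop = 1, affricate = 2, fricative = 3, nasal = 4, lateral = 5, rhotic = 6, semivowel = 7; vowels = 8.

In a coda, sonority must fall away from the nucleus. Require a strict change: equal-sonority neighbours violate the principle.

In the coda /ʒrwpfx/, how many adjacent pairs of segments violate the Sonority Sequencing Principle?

/ʒ/ is a fricative (sonority 3).
/r/ is a rhotic (sonority 6).
/w/ is a semivowel (sonority 7).
/p/ is a stop (sonority 1).
/f/ is a fricative (sonority 3).
/x/ is a fricative (sonority 3).
/ʒ/→/r/: 3→6 (does not fall) — violation.
/r/→/w/: 6→7 (does not fall) — violation.
/w/→/p/: 7→1 (falls) — ok.
/p/→/f/: 1→3 (does not fall) — violation.
/f/→/x/: 3→3 (plateau) — violation.

4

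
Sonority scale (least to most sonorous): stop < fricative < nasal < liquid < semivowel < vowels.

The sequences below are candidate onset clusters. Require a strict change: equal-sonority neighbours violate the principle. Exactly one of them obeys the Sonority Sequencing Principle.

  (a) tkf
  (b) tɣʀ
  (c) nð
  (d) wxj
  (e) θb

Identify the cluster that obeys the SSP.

(a) sonority 1-1-2: ill-formed.
(b) sonority 1-2-4: well-formed.
(c) sonority 3-2: ill-formed.
(d) sonority 5-2-5: ill-formed.
(e) sonority 2-1: ill-formed.

b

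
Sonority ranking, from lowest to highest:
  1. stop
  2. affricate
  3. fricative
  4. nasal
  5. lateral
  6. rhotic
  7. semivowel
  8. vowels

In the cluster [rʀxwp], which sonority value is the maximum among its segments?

/r/ — rhotic, sonority 6.
/ʀ/ — rhotic, sonority 6.
/x/ — fricative, sonority 3.
/w/ — semivowel, sonority 7.
/p/ — stop, sonority 1.
The maximum is 7.

7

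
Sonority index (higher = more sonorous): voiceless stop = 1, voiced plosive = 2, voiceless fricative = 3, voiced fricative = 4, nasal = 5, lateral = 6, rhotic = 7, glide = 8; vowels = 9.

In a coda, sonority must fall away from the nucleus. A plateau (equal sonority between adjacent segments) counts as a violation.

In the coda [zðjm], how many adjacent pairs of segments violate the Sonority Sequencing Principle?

/z/ is a voiced fricative (sonority 4).
/ð/ is a voiced fricative (sonority 4).
/j/ is a glide (sonority 8).
/m/ is a nasal (sonority 5).
/z/→/ð/: 4→4 (plateau) — violation.
/ð/→/j/: 4→8 (does not fall) — violation.
/j/→/m/: 8→5 (falls) — ok.

2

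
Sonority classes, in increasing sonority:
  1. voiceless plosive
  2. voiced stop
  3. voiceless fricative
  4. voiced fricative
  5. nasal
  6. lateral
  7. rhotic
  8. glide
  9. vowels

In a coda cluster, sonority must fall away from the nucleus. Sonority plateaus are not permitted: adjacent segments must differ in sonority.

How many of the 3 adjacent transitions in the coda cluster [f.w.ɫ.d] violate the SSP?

1

/f/ — voiceless fricative, sonority 3.
/w/ — glide, sonority 8.
/ɫ/ — lateral, sonority 6.
/d/ — voiced stop, sonority 2.
/f/→/w/: 3→8 (does not fall) — violation.
/w/→/ɫ/: 8→6 (falls) — ok.
/ɫ/→/d/: 6→2 (falls) — ok.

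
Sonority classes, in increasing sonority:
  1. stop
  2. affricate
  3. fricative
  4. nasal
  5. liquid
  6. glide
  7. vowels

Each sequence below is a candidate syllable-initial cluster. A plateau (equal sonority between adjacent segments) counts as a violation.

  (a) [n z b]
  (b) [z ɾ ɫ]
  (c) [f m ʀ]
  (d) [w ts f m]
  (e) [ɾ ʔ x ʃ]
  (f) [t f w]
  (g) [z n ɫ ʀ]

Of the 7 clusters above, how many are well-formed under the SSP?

2

(a) sonority 4-3-1: ill-formed.
(b) sonority 3-5-5: ill-formed.
(c) sonority 3-4-5: well-formed.
(d) sonority 6-2-3-4: ill-formed.
(e) sonority 5-1-3-3: ill-formed.
(f) sonority 1-3-6: well-formed.
(g) sonority 3-4-5-5: ill-formed.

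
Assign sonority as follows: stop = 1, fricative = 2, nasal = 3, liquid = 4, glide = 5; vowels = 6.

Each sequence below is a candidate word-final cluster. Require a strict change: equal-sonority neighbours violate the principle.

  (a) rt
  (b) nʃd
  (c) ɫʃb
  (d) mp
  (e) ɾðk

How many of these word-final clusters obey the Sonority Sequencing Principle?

5

(a) rt: profile 4-1 — obeys.
(b) nʃd: profile 3-2-1 — obeys.
(c) ɫʃb: profile 4-2-1 — obeys.
(d) mp: profile 3-1 — obeys.
(e) ɾðk: profile 4-2-1 — obeys.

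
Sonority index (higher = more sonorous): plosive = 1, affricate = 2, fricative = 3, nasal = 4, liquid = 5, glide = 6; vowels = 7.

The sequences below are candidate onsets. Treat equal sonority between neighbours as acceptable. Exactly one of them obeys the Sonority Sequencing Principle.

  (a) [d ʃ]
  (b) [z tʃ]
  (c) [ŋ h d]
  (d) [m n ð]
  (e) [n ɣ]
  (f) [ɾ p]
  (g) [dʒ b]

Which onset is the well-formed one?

(a) sonority 1-3: well-formed.
(b) sonority 3-2: ill-formed.
(c) sonority 4-3-1: ill-formed.
(d) sonority 4-4-3: ill-formed.
(e) sonority 4-3: ill-formed.
(f) sonority 5-1: ill-formed.
(g) sonority 2-1: ill-formed.

a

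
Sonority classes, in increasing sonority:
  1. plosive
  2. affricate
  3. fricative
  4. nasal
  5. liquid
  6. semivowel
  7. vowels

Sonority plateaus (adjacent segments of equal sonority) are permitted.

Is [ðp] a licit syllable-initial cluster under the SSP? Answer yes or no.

/ð/ is a fricative (sonority 3).
/p/ is a plosive (sonority 1).
The profile is 3-1. Between /ð/ (3) and /p/ (1) sonority does not rise, so the cluster violates the SSP.

no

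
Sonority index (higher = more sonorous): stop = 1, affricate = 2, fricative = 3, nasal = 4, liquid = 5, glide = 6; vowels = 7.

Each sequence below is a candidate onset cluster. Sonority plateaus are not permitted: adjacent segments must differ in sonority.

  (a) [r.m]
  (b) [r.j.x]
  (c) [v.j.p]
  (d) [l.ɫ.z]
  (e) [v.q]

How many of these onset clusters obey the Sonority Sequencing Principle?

(a) sonority 5-4: ill-formed.
(b) sonority 5-6-3: ill-formed.
(c) sonority 3-6-1: ill-formed.
(d) sonority 5-5-3: ill-formed.
(e) sonority 3-1: ill-formed.

0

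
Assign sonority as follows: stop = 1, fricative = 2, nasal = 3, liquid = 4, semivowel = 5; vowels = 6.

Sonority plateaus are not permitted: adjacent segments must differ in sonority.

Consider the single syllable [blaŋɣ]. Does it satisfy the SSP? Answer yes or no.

yes

Onset: /b/ is a stop (sonority 1), /l/ is a liquid (sonority 4); then the nucleus /a/ (sonority 6).
Onset profile 1-4-6 — rises to the nucleus.
Coda: /ŋ/ is a nasal (sonority 3), /ɣ/ is a fricative (sonority 2).
Coda profile 6-3-2 — falls from the nucleus.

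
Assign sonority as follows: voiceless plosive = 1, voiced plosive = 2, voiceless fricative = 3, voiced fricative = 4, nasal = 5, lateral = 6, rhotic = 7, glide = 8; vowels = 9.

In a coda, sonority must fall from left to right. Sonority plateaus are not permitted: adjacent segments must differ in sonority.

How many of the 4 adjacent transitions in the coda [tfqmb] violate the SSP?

/t/: voiceless plosive = 1.
/f/: voiceless fricative = 3.
/q/: voiceless plosive = 1.
/m/: nasal = 5.
/b/: voiced plosive = 2.
/t/→/f/: 1→3 (does not fall) — violation.
/f/→/q/: 3→1 (falls) — ok.
/q/→/m/: 1→5 (does not fall) — violation.
/m/→/b/: 5→2 (falls) — ok.

2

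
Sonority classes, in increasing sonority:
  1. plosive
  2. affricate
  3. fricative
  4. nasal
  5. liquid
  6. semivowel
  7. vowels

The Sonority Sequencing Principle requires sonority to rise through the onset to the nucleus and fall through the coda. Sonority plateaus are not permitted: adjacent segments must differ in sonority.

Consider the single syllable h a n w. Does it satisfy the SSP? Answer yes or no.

no

Onset: /h/ is a fricative (sonority 3); then the nucleus /a/ (sonority 7).
Onset profile 3-7 — rises to the nucleus.
Coda: /n/ is a nasal (sonority 4), /w/ is a semivowel (sonority 6).
Coda profile 7-4-6 — does not strictly fall throughout.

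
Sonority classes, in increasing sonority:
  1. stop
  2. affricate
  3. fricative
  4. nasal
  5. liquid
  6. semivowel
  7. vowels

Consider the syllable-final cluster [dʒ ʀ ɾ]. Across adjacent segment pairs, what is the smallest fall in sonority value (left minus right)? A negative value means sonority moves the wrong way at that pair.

-3

/dʒ/: affricate = 2.
/ʀ/: liquid = 5.
/ɾ/: liquid = 5.
/dʒ/→/ʀ/: change -3.
/ʀ/→/ɾ/: change +0.
Minimum = -3.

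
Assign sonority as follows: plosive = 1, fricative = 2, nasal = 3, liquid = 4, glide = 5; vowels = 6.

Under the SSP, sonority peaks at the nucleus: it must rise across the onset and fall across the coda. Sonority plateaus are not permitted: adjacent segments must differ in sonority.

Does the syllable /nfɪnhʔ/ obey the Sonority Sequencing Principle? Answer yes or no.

Onset: /n/ is a nasal (sonority 3), /f/ is a fricative (sonority 2); then the nucleus /ɪ/ (sonority 6).
Onset profile 3-2-6 — does not strictly rise throughout.
Coda: /n/ is a nasal (sonority 3), /h/ is a fricative (sonority 2), /ʔ/ is a plosive (sonority 1).
Coda profile 6-3-2-1 — falls from the nucleus.

no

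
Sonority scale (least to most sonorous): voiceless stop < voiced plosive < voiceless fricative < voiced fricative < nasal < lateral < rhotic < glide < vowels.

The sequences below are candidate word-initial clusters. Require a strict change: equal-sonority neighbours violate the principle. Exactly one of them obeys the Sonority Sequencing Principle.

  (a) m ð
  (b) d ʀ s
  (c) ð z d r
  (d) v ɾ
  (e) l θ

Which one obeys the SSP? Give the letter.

d

(a) m ð: profile 5-4 — violates.
(b) d ʀ s: profile 2-7-3 — violates.
(c) ð z d r: profile 4-4-2-7 — violates.
(d) v ɾ: profile 4-7 — obeys.
(e) l θ: profile 6-3 — violates.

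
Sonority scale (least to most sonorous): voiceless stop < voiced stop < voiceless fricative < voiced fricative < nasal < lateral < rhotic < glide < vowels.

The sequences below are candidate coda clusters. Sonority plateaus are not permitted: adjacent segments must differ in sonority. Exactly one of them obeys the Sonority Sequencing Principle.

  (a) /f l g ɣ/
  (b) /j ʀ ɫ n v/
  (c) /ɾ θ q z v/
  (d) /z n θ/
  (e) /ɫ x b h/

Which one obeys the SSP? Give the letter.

(a) 3-6-2-4 → violates
(b) 8-7-6-5-4 → obeys
(c) 7-3-1-4-4 → violates
(d) 4-5-3 → violates
(e) 6-3-2-3 → violates

b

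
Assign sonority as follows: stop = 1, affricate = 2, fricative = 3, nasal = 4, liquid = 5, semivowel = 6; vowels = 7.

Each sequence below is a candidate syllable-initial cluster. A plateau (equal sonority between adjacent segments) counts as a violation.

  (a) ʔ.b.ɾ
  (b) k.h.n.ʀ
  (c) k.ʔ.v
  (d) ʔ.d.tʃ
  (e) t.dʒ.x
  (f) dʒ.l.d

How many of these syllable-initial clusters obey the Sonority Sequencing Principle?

(a) sonority 1-1-5: ill-formed.
(b) sonority 1-3-4-5: well-formed.
(c) sonority 1-1-3: ill-formed.
(d) sonority 1-1-2: ill-formed.
(e) sonority 1-2-3: well-formed.
(f) sonority 2-5-1: ill-formed.

2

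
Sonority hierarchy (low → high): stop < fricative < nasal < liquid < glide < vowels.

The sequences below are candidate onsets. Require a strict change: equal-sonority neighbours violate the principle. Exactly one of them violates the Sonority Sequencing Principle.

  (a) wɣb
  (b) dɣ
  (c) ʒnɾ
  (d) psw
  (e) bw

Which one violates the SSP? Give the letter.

(a) 5-2-1 → violates
(b) 1-2 → obeys
(c) 2-3-4 → obeys
(d) 1-2-5 → obeys
(e) 1-5 → obeys

a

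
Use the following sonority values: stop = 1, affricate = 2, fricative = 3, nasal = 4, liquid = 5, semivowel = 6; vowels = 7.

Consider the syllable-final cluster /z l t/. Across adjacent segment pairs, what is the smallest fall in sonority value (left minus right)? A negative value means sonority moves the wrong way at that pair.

/z/ is a fricative (sonority 3).
/l/ is a liquid (sonority 5).
/t/ is a stop (sonority 1).
/z/→/l/: change -2.
/l/→/t/: change +4.
Minimum = -2.

-2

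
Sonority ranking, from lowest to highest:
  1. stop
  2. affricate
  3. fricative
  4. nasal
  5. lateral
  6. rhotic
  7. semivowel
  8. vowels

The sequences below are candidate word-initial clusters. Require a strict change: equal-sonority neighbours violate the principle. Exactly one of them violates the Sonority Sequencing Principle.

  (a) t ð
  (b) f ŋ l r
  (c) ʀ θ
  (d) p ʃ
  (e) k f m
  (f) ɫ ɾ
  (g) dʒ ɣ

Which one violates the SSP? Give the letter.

c

(a) sonority 1-3: well-formed.
(b) sonority 3-4-5-6: well-formed.
(c) sonority 6-3: ill-formed.
(d) sonority 1-3: well-formed.
(e) sonority 1-3-4: well-formed.
(f) sonority 5-6: well-formed.
(g) sonority 2-3: well-formed.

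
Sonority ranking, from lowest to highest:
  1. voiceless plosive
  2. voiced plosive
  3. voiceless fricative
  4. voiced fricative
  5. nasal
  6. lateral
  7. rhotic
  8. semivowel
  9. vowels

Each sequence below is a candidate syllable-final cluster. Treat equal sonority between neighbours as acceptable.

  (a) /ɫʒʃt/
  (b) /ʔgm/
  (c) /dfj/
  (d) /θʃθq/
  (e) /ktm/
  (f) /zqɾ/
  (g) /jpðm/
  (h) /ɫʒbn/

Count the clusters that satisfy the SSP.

2

(a) 6-4-3-1 → obeys
(b) 1-2-5 → violates
(c) 2-3-8 → violates
(d) 3-3-3-1 → obeys
(e) 1-1-5 → violates
(f) 4-1-7 → violates
(g) 8-1-4-5 → violates
(h) 6-4-2-5 → violates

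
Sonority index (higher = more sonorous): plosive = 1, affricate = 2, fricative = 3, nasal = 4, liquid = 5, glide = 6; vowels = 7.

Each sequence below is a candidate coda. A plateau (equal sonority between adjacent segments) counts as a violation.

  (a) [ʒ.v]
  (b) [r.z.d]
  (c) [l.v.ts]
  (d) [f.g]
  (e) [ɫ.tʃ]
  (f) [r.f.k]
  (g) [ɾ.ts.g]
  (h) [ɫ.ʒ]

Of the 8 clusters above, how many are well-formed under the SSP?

(a) sonority 3-3: ill-formed.
(b) sonority 5-3-1: well-formed.
(c) sonority 5-3-2: well-formed.
(d) sonority 3-1: well-formed.
(e) sonority 5-2: well-formed.
(f) sonority 5-3-1: well-formed.
(g) sonority 5-2-1: well-formed.
(h) sonority 5-3: well-formed.

7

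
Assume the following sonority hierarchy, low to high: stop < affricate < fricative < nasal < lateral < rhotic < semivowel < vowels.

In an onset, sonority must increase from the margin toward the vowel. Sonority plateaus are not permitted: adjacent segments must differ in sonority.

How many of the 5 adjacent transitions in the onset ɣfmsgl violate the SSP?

3

/ɣ/: fricative = 3.
/f/: fricative = 3.
/m/: nasal = 4.
/s/: fricative = 3.
/g/: stop = 1.
/l/: lateral = 5.
/ɣ/→/f/: 3→3 (plateau) — violation.
/f/→/m/: 3→4 (rises) — ok.
/m/→/s/: 4→3 (does not rise) — violation.
/s/→/g/: 3→1 (does not rise) — violation.
/g/→/l/: 1→5 (rises) — ok.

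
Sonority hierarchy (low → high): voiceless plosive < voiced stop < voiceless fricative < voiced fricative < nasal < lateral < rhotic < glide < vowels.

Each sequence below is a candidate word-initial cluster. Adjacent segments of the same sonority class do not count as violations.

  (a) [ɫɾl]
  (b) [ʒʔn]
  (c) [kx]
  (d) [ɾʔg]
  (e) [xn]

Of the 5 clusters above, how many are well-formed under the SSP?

2

(a) [ɫɾl]: profile 6-7-6 — violates.
(b) [ʒʔn]: profile 4-1-5 — violates.
(c) [kx]: profile 1-3 — obeys.
(d) [ɾʔg]: profile 7-1-2 — violates.
(e) [xn]: profile 3-5 — obeys.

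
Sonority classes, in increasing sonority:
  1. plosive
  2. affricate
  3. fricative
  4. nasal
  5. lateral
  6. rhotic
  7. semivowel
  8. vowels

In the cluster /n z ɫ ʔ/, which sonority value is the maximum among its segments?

5

/n/: nasal = 4.
/z/: fricative = 3.
/ɫ/: lateral = 5.
/ʔ/: plosive = 1.
The maximum is 5.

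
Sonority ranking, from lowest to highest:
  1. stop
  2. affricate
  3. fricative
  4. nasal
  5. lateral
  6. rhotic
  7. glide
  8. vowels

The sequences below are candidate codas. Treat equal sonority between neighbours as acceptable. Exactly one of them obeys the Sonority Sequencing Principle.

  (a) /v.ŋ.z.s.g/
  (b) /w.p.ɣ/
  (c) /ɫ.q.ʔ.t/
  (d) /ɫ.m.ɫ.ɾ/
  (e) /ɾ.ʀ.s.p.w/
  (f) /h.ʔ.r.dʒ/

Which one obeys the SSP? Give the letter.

(a) sonority 3-4-3-3-1: ill-formed.
(b) sonority 7-1-3: ill-formed.
(c) sonority 5-1-1-1: well-formed.
(d) sonority 5-4-5-6: ill-formed.
(e) sonority 6-6-3-1-7: ill-formed.
(f) sonority 3-1-6-2: ill-formed.

c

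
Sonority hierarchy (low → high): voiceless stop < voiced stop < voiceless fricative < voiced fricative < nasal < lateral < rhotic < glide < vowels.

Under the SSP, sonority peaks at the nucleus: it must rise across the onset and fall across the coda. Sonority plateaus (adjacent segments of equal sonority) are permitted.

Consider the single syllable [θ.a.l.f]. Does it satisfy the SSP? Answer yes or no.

yes

Onset: /θ/ is a voiceless fricative (sonority 3); then the nucleus /a/ (sonority 9).
Onset profile 3-9 — rises to the nucleus.
Coda: /l/ is a lateral (sonority 6), /f/ is a voiceless fricative (sonority 3).
Coda profile 9-6-3 — falls from the nucleus.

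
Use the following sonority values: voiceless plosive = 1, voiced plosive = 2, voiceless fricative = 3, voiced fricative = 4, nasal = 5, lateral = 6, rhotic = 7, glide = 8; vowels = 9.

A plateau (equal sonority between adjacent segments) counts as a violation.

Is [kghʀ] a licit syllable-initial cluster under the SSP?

yes

/k/ — voiceless plosive, sonority 1.
/g/ — voiced plosive, sonority 2.
/h/ — voiceless fricative, sonority 3.
/ʀ/ — rhotic, sonority 7.
The profile 1-2-3-7 strictly rises, so the syllable-initial cluster satisfies the SSP.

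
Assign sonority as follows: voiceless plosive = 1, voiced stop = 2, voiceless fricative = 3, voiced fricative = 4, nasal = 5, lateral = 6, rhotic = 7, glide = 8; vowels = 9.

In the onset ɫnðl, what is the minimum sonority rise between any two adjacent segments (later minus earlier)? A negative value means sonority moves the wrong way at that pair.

-1

/ɫ/: lateral = 6.
/n/: nasal = 5.
/ð/: voiced fricative = 4.
/l/: lateral = 6.
/ɫ/→/n/: change -1.
/n/→/ð/: change -1.
/ð/→/l/: change +2.
Minimum = -1.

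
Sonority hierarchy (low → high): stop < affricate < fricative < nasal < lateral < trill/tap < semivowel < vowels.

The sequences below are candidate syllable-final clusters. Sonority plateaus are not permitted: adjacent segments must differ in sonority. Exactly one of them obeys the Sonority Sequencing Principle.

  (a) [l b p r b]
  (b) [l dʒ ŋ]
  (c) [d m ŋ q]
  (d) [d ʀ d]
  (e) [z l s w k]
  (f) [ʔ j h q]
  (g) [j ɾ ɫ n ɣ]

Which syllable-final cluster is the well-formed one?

(a) [l b p r b]: profile 5-1-1-6-1 — violates.
(b) [l dʒ ŋ]: profile 5-2-4 — violates.
(c) [d m ŋ q]: profile 1-4-4-1 — violates.
(d) [d ʀ d]: profile 1-6-1 — violates.
(e) [z l s w k]: profile 3-5-3-7-1 — violates.
(f) [ʔ j h q]: profile 1-7-3-1 — violates.
(g) [j ɾ ɫ n ɣ]: profile 7-6-5-4-3 — obeys.

g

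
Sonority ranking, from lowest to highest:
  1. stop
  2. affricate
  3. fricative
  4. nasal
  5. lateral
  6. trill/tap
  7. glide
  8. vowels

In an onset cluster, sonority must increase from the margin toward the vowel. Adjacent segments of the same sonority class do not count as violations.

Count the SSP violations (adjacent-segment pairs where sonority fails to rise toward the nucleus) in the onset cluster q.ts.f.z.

/q/: stop = 1.
/ts/: affricate = 2.
/f/: fricative = 3.
/z/: fricative = 3.
/q/→/ts/: 1→2 (rises) — ok.
/ts/→/f/: 2→3 (rises) — ok.
/f/→/z/: 3→3 (plateau, allowed) — ok.

0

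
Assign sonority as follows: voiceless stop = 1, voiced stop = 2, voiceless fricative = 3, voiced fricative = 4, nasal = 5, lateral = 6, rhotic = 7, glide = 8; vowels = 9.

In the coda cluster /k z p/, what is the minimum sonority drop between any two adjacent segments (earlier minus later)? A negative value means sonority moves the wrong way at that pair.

-3

/k/ is a voiceless stop (sonority 1).
/z/ is a voiced fricative (sonority 4).
/p/ is a voiceless stop (sonority 1).
/k/→/z/: change -3.
/z/→/p/: change +3.
Minimum = -3.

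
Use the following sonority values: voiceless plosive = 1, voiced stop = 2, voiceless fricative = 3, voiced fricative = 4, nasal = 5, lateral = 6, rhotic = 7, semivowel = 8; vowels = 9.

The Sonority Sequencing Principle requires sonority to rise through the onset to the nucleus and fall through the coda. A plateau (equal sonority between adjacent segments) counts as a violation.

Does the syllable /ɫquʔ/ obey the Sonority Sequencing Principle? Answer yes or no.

no

Onset: /ɫ/ is a lateral (sonority 6), /q/ is a voiceless plosive (sonority 1); then the nucleus /u/ (sonority 9).
Onset profile 6-1-9 — does not strictly rise throughout.
Coda: /ʔ/ is a voiceless plosive (sonority 1).
Coda profile 9-1 — falls from the nucleus.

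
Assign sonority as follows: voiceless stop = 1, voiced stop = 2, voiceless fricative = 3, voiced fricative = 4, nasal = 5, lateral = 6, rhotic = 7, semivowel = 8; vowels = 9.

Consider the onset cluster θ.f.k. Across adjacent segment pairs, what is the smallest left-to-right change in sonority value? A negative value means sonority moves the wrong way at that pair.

/θ/: voiceless fricative = 3.
/f/: voiceless fricative = 3.
/k/: voiceless stop = 1.
/θ/→/f/: change +0.
/f/→/k/: change -2.
Minimum = -2.

-2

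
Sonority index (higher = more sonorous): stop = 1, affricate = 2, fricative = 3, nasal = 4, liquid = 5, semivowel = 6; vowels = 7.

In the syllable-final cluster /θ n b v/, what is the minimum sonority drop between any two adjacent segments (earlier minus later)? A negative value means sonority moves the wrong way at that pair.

-2

/θ/ — fricative, sonority 3.
/n/ — nasal, sonority 4.
/b/ — stop, sonority 1.
/v/ — fricative, sonority 3.
/θ/→/n/: change -1.
/n/→/b/: change +3.
/b/→/v/: change -2.
Minimum = -2.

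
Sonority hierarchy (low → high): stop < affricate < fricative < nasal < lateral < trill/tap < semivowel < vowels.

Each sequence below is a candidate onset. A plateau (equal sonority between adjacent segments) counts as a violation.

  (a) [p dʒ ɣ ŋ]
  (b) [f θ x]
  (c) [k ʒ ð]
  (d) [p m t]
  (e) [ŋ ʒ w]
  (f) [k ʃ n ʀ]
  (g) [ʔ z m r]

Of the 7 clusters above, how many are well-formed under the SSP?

(a) [p dʒ ɣ ŋ]: profile 1-2-3-4 — obeys.
(b) [f θ x]: profile 3-3-3 — violates.
(c) [k ʒ ð]: profile 1-3-3 — violates.
(d) [p m t]: profile 1-4-1 — violates.
(e) [ŋ ʒ w]: profile 4-3-7 — violates.
(f) [k ʃ n ʀ]: profile 1-3-4-6 — obeys.
(g) [ʔ z m r]: profile 1-3-4-6 — obeys.

3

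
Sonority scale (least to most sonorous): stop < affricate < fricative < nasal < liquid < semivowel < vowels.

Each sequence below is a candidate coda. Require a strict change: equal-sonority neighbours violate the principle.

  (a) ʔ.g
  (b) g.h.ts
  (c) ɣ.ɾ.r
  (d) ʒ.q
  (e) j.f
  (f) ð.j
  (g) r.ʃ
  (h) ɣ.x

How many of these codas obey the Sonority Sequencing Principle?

3

(a) 1-1 → violates
(b) 1-3-2 → violates
(c) 3-5-5 → violates
(d) 3-1 → obeys
(e) 6-3 → obeys
(f) 3-6 → violates
(g) 5-3 → obeys
(h) 3-3 → violates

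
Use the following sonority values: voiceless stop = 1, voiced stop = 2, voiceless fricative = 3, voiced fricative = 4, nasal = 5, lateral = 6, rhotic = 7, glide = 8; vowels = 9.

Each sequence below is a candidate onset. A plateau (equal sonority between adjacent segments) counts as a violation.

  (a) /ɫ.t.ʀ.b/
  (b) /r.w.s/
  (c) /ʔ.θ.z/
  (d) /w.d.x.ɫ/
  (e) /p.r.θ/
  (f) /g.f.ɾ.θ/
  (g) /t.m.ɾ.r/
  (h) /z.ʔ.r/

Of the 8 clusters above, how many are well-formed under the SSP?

(a) 6-1-7-2 → violates
(b) 7-8-3 → violates
(c) 1-3-4 → obeys
(d) 8-2-3-6 → violates
(e) 1-7-3 → violates
(f) 2-3-7-3 → violates
(g) 1-5-7-7 → violates
(h) 4-1-7 → violates

1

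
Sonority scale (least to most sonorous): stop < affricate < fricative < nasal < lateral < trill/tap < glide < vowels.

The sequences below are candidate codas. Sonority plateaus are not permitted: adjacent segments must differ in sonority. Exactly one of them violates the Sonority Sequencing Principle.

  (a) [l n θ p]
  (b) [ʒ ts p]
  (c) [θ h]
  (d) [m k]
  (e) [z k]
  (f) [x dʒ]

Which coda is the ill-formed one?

(a) [l n θ p]: profile 5-4-3-1 — obeys.
(b) [ʒ ts p]: profile 3-2-1 — obeys.
(c) [θ h]: profile 3-3 — violates.
(d) [m k]: profile 4-1 — obeys.
(e) [z k]: profile 3-1 — obeys.
(f) [x dʒ]: profile 3-2 — obeys.

c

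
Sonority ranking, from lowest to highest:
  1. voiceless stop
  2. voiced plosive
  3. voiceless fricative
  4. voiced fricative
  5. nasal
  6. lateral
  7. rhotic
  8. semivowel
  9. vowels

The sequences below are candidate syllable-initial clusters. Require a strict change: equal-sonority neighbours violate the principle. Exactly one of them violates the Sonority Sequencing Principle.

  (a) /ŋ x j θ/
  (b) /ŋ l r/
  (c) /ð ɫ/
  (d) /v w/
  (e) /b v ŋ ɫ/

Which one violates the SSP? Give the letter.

a

(a) 5-3-8-3 → violates
(b) 5-6-7 → obeys
(c) 4-6 → obeys
(d) 4-8 → obeys
(e) 2-4-5-6 → obeys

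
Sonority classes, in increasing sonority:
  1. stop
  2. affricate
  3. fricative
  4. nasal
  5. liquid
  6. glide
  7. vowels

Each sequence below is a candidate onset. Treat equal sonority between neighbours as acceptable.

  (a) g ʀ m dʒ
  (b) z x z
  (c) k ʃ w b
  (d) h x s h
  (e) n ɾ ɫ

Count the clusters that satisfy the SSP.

3

(a) g ʀ m dʒ: profile 1-5-4-2 — violates.
(b) z x z: profile 3-3-3 — obeys.
(c) k ʃ w b: profile 1-3-6-1 — violates.
(d) h x s h: profile 3-3-3-3 — obeys.
(e) n ɾ ɫ: profile 4-5-5 — obeys.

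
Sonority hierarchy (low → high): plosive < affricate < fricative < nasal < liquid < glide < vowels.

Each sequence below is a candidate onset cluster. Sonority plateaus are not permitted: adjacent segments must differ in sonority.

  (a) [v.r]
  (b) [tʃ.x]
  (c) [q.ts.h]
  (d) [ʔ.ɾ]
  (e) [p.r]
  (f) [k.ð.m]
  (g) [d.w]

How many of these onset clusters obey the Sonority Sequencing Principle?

(a) sonority 3-5: well-formed.
(b) sonority 2-3: well-formed.
(c) sonority 1-2-3: well-formed.
(d) sonority 1-5: well-formed.
(e) sonority 1-5: well-formed.
(f) sonority 1-3-4: well-formed.
(g) sonority 1-6: well-formed.

7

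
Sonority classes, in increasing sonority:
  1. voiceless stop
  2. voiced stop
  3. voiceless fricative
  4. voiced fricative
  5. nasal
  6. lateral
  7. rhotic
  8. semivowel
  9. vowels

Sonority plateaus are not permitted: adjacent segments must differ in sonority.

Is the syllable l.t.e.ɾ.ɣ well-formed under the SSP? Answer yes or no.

Onset: /l/ is a lateral (sonority 6), /t/ is a voiceless stop (sonority 1); then the nucleus /e/ (sonority 9).
Onset profile 6-1-9 — does not strictly rise throughout.
Coda: /ɾ/ is a rhotic (sonority 7), /ɣ/ is a voiced fricative (sonority 4).
Coda profile 9-7-4 — falls from the nucleus.

no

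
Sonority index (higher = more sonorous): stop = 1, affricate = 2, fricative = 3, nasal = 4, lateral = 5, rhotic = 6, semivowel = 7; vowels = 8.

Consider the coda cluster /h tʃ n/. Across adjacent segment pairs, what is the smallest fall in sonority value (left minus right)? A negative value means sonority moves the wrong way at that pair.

/h/ is a fricative (sonority 3).
/tʃ/ is an affricate (sonority 2).
/n/ is a nasal (sonority 4).
/h/→/tʃ/: change +1.
/tʃ/→/n/: change -2.
Minimum = -2.

-2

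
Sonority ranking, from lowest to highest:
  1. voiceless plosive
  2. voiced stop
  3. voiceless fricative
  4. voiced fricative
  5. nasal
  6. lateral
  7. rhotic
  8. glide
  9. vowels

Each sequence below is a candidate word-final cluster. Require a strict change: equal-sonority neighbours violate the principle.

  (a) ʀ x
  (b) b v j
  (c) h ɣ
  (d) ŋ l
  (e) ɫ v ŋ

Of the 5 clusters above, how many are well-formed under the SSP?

1

(a) 7-3 → obeys
(b) 2-4-8 → violates
(c) 3-4 → violates
(d) 5-6 → violates
(e) 6-4-5 → violates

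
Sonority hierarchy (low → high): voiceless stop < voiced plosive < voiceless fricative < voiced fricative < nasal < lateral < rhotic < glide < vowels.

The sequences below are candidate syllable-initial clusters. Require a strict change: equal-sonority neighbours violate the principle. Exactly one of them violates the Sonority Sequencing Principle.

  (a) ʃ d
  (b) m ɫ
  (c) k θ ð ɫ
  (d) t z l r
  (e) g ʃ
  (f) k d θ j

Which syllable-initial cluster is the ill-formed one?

(a) sonority 3-2: ill-formed.
(b) sonority 5-6: well-formed.
(c) sonority 1-3-4-6: well-formed.
(d) sonority 1-4-6-7: well-formed.
(e) sonority 2-3: well-formed.
(f) sonority 1-2-3-8: well-formed.

a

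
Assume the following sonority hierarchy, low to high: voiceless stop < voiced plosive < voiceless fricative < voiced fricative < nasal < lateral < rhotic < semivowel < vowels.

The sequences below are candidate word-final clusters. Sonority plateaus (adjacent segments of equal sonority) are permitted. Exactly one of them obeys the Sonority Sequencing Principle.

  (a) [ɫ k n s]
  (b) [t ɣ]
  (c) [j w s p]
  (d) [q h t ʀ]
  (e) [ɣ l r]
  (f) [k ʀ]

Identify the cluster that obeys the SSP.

(a) 6-1-5-3 → violates
(b) 1-4 → violates
(c) 8-8-3-1 → obeys
(d) 1-3-1-7 → violates
(e) 4-6-7 → violates
(f) 1-7 → violates

c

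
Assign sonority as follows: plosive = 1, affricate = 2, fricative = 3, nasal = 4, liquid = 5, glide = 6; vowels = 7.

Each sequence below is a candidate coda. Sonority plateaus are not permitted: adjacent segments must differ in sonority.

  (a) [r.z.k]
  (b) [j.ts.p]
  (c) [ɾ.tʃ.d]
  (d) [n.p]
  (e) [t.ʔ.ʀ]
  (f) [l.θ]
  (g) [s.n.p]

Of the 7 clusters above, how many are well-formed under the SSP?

(a) 5-3-1 → obeys
(b) 6-2-1 → obeys
(c) 5-2-1 → obeys
(d) 4-1 → obeys
(e) 1-1-5 → violates
(f) 5-3 → obeys
(g) 3-4-1 → violates

5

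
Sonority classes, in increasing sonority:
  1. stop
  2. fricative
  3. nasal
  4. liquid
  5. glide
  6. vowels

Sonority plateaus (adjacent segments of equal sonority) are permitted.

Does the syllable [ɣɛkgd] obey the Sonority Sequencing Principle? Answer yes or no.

Onset: /ɣ/ is a fricative (sonority 2); then the nucleus /ɛ/ (sonority 6).
Onset profile 2-6 — rises to the nucleus.
Coda: /k/ is a stop (sonority 1), /g/ is a stop (sonority 1), /d/ is a stop (sonority 1).
Coda profile 6-1-1-1 — falls from the nucleus.

yes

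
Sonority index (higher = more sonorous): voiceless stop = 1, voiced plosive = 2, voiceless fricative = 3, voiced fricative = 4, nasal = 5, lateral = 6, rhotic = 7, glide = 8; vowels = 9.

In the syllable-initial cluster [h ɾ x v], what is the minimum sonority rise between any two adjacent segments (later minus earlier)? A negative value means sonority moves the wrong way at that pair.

/h/: voiceless fricative = 3.
/ɾ/: rhotic = 7.
/x/: voiceless fricative = 3.
/v/: voiced fricative = 4.
/h/→/ɾ/: change +4.
/ɾ/→/x/: change -4.
/x/→/v/: change +1.
Minimum = -4.

-4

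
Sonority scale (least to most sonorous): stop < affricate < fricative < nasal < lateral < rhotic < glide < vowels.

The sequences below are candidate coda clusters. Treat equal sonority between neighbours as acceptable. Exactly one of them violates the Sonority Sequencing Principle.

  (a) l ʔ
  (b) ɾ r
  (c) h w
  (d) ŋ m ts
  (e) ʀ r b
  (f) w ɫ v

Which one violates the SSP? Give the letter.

c

(a) l ʔ: profile 5-1 — obeys.
(b) ɾ r: profile 6-6 — obeys.
(c) h w: profile 3-7 — violates.
(d) ŋ m ts: profile 4-4-2 — obeys.
(e) ʀ r b: profile 6-6-1 — obeys.
(f) w ɫ v: profile 7-5-3 — obeys.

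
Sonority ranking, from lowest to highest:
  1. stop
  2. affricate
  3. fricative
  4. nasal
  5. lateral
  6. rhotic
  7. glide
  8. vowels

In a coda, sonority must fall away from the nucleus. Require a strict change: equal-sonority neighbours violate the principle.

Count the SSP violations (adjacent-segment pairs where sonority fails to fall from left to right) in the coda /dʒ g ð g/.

1

/dʒ/ is an affricate (sonority 2).
/g/ is a stop (sonority 1).
/ð/ is a fricative (sonority 3).
/g/ is a stop (sonority 1).
/dʒ/→/g/: 2→1 (falls) — ok.
/g/→/ð/: 1→3 (does not fall) — violation.
/ð/→/g/: 3→1 (falls) — ok.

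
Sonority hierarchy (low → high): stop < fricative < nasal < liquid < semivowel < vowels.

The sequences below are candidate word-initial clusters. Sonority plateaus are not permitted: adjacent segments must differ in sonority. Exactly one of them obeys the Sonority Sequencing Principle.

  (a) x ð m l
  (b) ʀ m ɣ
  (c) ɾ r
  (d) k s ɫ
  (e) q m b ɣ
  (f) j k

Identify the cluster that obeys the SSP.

(a) 2-2-3-4 → violates
(b) 4-3-2 → violates
(c) 4-4 → violates
(d) 1-2-4 → obeys
(e) 1-3-1-2 → violates
(f) 5-1 → violates

d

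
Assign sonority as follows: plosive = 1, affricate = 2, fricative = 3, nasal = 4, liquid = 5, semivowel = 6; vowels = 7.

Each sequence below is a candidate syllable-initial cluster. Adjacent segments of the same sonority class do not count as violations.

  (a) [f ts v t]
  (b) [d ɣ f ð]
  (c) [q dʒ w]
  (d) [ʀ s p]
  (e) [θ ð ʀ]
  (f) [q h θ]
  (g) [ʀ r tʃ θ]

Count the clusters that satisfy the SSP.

4

(a) [f ts v t]: profile 3-2-3-1 — violates.
(b) [d ɣ f ð]: profile 1-3-3-3 — obeys.
(c) [q dʒ w]: profile 1-2-6 — obeys.
(d) [ʀ s p]: profile 5-3-1 — violates.
(e) [θ ð ʀ]: profile 3-3-5 — obeys.
(f) [q h θ]: profile 1-3-3 — obeys.
(g) [ʀ r tʃ θ]: profile 5-5-2-3 — violates.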